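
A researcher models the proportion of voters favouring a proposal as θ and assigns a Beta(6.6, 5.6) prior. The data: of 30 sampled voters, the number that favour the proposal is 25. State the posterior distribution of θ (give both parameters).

Posterior: Beta(31.6, 10.6)

The binomial likelihood is conjugate to the Beta prior: with 25 successes and 5 failures, the posterior is Beta(6.6+25, 5.6+5) = Beta(31.6, 10.6).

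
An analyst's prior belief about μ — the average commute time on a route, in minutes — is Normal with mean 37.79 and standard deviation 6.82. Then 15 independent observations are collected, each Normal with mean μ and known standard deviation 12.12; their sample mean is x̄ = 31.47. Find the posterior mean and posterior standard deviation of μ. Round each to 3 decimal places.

With known σ, the Normal prior is conjugate. Weight on the data is w = (n/σ²)/(n/σ² + 1/τ₀²) = 0.102114/(0.102114+0.0214996) = 0.82607.
Posterior mean = w·x̄ + (1−w)·μ₀ = 0.82607·31.47 + 0.17393·37.79 = 32.569. Posterior variance = 1/(0.102114+0.0214996) = 8.08971, so SD = 2.844.

Posterior mean ≈ 32.569; posterior SD ≈ 2.844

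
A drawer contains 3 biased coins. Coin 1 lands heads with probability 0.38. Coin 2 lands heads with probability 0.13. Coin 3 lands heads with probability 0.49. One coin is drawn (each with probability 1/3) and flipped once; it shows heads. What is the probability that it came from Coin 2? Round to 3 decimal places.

P(heads|C1) = 0.38; P(heads|C2) = 0.13; P(heads|C3) = 0.49.
Prior × likelihood for each source: 0.333333·0.38=0.1267, 0.333333·0.13=0.04333, 0.333333·0.49=0.1633. Summing gives P(heads) = 0.33333.
P(Coin 2 | heads) = 0.04333 / 0.33333 = 0.130.

Posterior probability ≈ 0.130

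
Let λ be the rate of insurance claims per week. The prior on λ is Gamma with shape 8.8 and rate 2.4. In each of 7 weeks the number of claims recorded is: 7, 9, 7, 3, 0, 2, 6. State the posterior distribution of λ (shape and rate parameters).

Posterior: Gamma(shape=42.8, rate=9.4)

Total count ∑xᵢ = 34 over n = 7 weeks.
Gamma is conjugate to the Poisson likelihood: posterior is Gamma(shape = 8.8+34 = 42.8, rate = 2.4+7 = 9.4).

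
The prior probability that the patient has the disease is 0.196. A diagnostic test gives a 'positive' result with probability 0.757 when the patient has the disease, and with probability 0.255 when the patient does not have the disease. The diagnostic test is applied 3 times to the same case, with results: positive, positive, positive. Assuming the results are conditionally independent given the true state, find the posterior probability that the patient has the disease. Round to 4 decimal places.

Posterior P(H) ≈ 0.8645

Let H be the event that the patient has the disease; start with P(H) = 0.196. P('positive'|H) = 0.757, P('positive'|¬H) = 0.255.
Update on result 1 ('positive'): P(H) ← 0.757·0.1960 / (0.757·0.1960 + 0.255·0.8040) = 0.14837/0.35339 = 0.4199.
Update on result 2 ('positive'): P(H) ← 0.757·0.4199 / (0.757·0.4199 + 0.255·0.5801) = 0.31783/0.46577 = 0.6824.
Update on result 3 ('positive'): P(H) ← 0.757·0.6824 / (0.757·0.6824 + 0.255·0.3176) = 0.51656/0.59755 = 0.8645.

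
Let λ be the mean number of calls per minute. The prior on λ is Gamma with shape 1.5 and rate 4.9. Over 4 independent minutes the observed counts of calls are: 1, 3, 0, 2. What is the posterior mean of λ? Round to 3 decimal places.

Posterior mean ≈ 0.843

Total count ∑xᵢ = 6 over n = 4 minutes.
Gamma is conjugate to the Poisson likelihood: posterior is Gamma(shape = 1.5+6 = 7.5, rate = 4.9+4 = 8.9).
E[λ | data] = 7.5/8.9 = 0.843.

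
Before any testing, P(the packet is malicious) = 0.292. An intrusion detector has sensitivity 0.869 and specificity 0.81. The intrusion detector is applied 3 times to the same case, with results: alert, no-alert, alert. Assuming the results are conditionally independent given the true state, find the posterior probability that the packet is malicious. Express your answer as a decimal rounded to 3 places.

With H the event that the packet is malicious, the joint likelihood of the observed sequence is P(data|H) = 0.869·0.131·0.869 = 0.098926 and P(data|¬H) = 0.19·0.81·0.19 = 0.029241.
Bayes: P(H|data) = 0.292·0.098926 / (0.292·0.098926 + 0.708·0.029241) = 0.028886/0.049589 = 0.5825.

Posterior P(H) ≈ 0.583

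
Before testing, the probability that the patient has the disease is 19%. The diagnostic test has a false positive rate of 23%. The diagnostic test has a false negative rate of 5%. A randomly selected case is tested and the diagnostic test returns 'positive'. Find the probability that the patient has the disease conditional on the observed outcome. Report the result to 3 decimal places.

Write H for 'the patient has the disease'. Prior odds H:¬H = 0.19/0.81 = 0.23457. For the 'positive' outcome, the likelihood ratio is 0.95/0.23 = 4.1304.
Posterior odds = 0.23457 × 4.1304 = 0.96887, so P(H|E) = 0.96887/(1+0.96887) = 0.492.

P(H | E) ≈ 0.492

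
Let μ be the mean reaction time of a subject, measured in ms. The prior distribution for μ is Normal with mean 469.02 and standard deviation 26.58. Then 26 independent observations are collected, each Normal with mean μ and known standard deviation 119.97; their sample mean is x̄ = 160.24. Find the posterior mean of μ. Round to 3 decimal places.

Posterior mean ≈ 295.893

With known σ, the Normal prior is conjugate. Weight on the data is w = (n/σ²)/(n/σ² + 1/τ₀²) = 0.00180646/(0.00180646+0.00141544) = 0.56068.
Posterior mean = w·x̄ + (1−w)·μ₀ = 0.56068·160.24 + 0.43932·469.02 = 295.893.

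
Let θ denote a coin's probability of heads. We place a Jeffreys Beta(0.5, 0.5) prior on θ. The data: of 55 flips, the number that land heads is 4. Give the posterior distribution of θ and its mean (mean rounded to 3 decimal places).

Posterior: Beta(4.5, 51.5); mean ≈ 0.080

The binomial likelihood is conjugate to the Beta prior: with 4 successes and 51 failures, the posterior is Beta(0.5+4, 0.5+51) = Beta(4.5, 51.5).
Posterior mean = α/(α+β) = 4.5/56 = 0.080.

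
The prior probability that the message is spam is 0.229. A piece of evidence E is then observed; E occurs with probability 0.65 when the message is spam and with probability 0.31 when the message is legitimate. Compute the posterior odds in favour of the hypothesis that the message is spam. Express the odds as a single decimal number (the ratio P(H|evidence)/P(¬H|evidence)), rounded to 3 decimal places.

Prior odds = 0.229/(1−0.229) = 0.29702.
Likelihood ratio for E = 0.65/0.31 = 2.0968.
Posterior odds = prior odds × LR = 0.62278.

Posterior odds ≈ 0.623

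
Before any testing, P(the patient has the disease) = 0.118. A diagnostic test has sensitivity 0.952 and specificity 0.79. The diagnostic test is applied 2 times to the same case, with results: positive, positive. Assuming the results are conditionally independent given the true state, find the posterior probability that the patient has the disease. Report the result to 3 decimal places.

Let H be the event that the patient has the disease; start with P(H) = 0.118. P('positive'|H) = 0.952, P('positive'|¬H) = 0.21.
Update on result 1 ('positive'): P(H) ← 0.952·0.1180 / (0.952·0.1180 + 0.21·0.8820) = 0.11234/0.29756 = 0.3775.
Update on result 2 ('positive'): P(H) ← 0.952·0.3775 / (0.952·0.3775 + 0.21·0.6225) = 0.35941/0.49013 = 0.7333.

Posterior P(H) ≈ 0.733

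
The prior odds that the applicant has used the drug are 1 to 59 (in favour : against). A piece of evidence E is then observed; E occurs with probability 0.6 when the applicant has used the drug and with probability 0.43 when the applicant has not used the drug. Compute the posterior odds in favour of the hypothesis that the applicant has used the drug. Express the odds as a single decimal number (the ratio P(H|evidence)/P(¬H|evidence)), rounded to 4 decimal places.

Prior odds = 1/59 = 0.016949.
Likelihood ratio for E = 0.6/0.43 = 1.3953.
Posterior odds = prior odds × LR = 0.023650.

Posterior odds ≈ 0.0236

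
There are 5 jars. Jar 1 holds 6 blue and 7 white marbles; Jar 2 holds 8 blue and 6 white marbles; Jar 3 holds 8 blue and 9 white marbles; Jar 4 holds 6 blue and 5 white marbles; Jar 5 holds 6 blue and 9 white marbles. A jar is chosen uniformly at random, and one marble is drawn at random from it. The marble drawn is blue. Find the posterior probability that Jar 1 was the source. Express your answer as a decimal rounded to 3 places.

Posterior probability ≈ 0.188

P(blue|Jar 1) = 0.4615; P(blue|Jar 2) = 0.5714; P(blue|Jar 3) = 0.4706; P(blue|Jar 4) = 0.5455; P(blue|Jar 5) = 0.4.
Prior × likelihood for each source: 0.2·0.4615=0.09231, 0.2·0.5714=0.1143, 0.2·0.4706=0.09412, 0.2·0.5455=0.1091, 0.2·0.4=0.08000. Summing gives P(blue) = 0.48980.
P(Jar 1 | blue) = 0.09231 / 0.48980 = 0.188.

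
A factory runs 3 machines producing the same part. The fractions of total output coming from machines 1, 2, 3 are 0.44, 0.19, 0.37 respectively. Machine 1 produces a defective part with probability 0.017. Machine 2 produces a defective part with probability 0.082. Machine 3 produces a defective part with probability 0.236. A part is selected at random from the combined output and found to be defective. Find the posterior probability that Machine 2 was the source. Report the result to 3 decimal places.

P(defective|M1) = 0.017; P(defective|M2) = 0.082; P(defective|M3) = 0.236.
Prior × likelihood for each source: 0.44·0.017=0.007480, 0.19·0.082=0.01558, 0.37·0.236=0.08732. Summing gives P(defective) = 0.11038.
P(Machine 2 | defective) = 0.01558 / 0.11038 = 0.141.

Posterior probability ≈ 0.141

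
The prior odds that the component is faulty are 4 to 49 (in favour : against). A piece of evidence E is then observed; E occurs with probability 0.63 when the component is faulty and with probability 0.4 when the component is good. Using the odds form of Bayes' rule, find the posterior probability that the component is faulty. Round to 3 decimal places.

Prior odds = 4/49 = 0.081633. In log-odds, ln(0.081633) = -2.5055.
Add log likelihood ratio: ln(1.5750) = 0.45426.
Posterior log-odds = -2.0513, so posterior odds = exp(-2.0513) = 0.12857. Converting, P(H|E) = 0.12857/1.1286 = 0.114.

Posterior probability ≈ 0.114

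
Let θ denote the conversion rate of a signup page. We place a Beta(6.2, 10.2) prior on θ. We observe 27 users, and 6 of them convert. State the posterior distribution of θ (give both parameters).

Observing 6 successes and 21 failures updates Beta(6.2, 10.2) by adding the success and failure counts to the two shape parameters: α = 6.2+6 = 12.2, β = 10.2+21 = 31.2.

Posterior: Beta(12.2, 31.2)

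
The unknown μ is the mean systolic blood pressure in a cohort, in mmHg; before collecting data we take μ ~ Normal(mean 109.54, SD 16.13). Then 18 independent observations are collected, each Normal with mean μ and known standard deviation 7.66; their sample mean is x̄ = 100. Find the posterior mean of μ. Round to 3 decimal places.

Posterior mean ≈ 100.118

Prior precision 1/τ₀² = 1/16.13² = 0.00384354; data precision n/σ² = 18/7.66² = 0.306771.
Posterior precision = 0.00384354 + 0.306771 = 0.310615.
Posterior mean = (0.00384354·109.54 + 0.306771·100) / 0.310615 = 100.118.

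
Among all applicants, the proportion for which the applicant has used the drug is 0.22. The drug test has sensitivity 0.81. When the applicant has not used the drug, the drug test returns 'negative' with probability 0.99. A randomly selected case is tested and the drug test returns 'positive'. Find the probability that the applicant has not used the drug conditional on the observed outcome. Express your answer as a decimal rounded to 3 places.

Write H for 'the applicant has used the drug'. Prior odds H:¬H = 0.22/0.78 = 0.28205. For the 'positive' outcome, the likelihood ratio is 0.81/0.01 = 81.000.
Posterior odds = 0.28205 × 81.000 = 22.846, so P(H|E) = 22.846/(1+22.846) = 0.958. Then P(¬H|E) = 1 − 0.958 = 0.042.

P(¬H | E) ≈ 0.042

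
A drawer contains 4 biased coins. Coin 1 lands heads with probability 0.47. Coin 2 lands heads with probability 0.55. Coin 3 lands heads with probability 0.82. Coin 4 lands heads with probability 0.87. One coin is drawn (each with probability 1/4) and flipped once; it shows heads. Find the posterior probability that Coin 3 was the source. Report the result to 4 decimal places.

P(heads|C1) = 0.47; P(heads|C2) = 0.55; P(heads|C3) = 0.82; P(heads|C4) = 0.87.
Prior × likelihood for each source: 0.25·0.47=0.1175, 0.25·0.55=0.1375, 0.25·0.82=0.2050, 0.25·0.87=0.2175. Summing gives P(heads) = 0.67750.
P(Coin 3 | heads) = 0.2050 / 0.67750 = 0.3026.

Posterior probability ≈ 0.3026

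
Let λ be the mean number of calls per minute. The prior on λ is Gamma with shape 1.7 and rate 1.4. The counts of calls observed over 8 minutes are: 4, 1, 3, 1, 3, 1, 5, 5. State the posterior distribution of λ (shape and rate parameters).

Posterior: Gamma(shape=24.7, rate=9.4)

Total count ∑xᵢ = 23 over n = 8 minutes.
Gamma is conjugate to the Poisson likelihood: posterior is Gamma(shape = 1.7+23 = 24.7, rate = 1.4+8 = 9.4).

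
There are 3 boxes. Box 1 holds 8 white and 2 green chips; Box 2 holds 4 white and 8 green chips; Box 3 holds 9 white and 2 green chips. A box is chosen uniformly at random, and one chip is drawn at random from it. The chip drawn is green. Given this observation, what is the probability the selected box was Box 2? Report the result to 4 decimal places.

Posterior probability ≈ 0.6358

P(green|Box 1) = 0.2; P(green|Box 2) = 0.6667; P(green|Box 3) = 0.1818.
Prior × likelihood for each source: 0.333333·0.2=0.06667, 0.333333·0.6667=0.2222, 0.333333·0.1818=0.06061. Summing gives P(green) = 0.34949.
P(Box 2 | green) = 0.2222 / 0.34949 = 0.6358.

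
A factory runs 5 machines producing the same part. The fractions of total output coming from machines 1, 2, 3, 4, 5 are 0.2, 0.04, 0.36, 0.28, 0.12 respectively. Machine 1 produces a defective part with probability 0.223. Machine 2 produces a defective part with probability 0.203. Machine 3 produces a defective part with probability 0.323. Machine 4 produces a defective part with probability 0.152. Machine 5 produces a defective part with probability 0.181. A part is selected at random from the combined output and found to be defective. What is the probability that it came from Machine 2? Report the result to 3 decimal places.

Posterior probability ≈ 0.035

P(defective|M1) = 0.223; P(defective|M2) = 0.203; P(defective|M3) = 0.323; P(defective|M4) = 0.152; P(defective|M5) = 0.181.
Prior × likelihood for each source: 0.2·0.223=0.04460, 0.04·0.203=0.008120, 0.36·0.323=0.1163, 0.28·0.152=0.04256, 0.12·0.181=0.02172. Summing gives P(defective) = 0.23328.
P(Machine 2 | defective) = 0.008120 / 0.23328 = 0.035.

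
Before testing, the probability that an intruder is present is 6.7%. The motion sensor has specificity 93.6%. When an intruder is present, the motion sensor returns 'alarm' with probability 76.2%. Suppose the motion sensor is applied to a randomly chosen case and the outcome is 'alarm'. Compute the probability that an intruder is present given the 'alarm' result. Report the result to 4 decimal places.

Write H for 'an intruder is present'. Prior odds H:¬H = 0.067/0.933 = 0.071811. For the 'alarm' outcome, the likelihood ratio is 0.762/0.064 = 11.906.
Posterior odds = 0.071811 × 11.906 = 0.85500, so P(H|E) = 0.85500/(1+0.85500) = 0.4609.

P(H | E) ≈ 0.4609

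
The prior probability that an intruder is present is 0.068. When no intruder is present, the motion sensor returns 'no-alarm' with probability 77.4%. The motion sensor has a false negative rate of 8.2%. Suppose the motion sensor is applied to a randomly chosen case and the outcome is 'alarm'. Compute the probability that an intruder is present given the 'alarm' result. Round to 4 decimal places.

P(H | E) ≈ 0.2286

Let H be the event that an intruder is present. P(H) = 0.068, so P(¬H) = 0.932. With E the 'alarm' result, P(E|H) = 0.918 and P(E|¬H) = 0.226.
P(E) = 0.918·0.068 + 0.226·0.932 = 0.062424 + 0.21063 = 0.27306.
By Bayes' theorem, P(H|E) = 0.062424 / 0.27306 = 0.2286.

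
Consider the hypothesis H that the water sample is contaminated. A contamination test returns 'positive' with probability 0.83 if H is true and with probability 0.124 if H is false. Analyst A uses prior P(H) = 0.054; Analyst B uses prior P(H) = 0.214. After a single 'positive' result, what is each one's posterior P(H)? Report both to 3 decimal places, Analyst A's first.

The likelihood ratio for a 'positive' result is 0.83/0.124 = 6.6935.
Analyst A: prior odds 0.054/0.946 = 0.057082; posterior odds 0.38208; posterior probability 0.276.
Analyst B: prior odds 0.214/0.786 = 0.27226; posterior odds 1.8224; posterior probability 0.646.

Analyst A: 0.276; Analyst B: 0.646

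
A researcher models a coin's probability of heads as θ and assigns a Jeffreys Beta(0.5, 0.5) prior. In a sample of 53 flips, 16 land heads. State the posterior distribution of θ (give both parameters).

Posterior: Beta(16.5, 37.5)

The binomial likelihood is conjugate to the Beta prior: with 16 successes and 37 failures, the posterior is Beta(0.5+16, 0.5+37) = Beta(16.5, 37.5).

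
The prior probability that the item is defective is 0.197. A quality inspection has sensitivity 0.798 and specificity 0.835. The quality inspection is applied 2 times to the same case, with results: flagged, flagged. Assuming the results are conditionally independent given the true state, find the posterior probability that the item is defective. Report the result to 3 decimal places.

Let H be the event that the item is defective; start with P(H) = 0.197. P('flagged'|H) = 0.798, P('flagged'|¬H) = 0.165.
Update on result 1 ('flagged'): P(H) ← 0.798·0.1970 / (0.798·0.1970 + 0.165·0.8030) = 0.15721/0.28970 = 0.5426.
Update on result 2 ('flagged'): P(H) ← 0.798·0.5426 / (0.798·0.5426 + 0.165·0.4574) = 0.43303/0.50850 = 0.8516.

Posterior P(H) ≈ 0.852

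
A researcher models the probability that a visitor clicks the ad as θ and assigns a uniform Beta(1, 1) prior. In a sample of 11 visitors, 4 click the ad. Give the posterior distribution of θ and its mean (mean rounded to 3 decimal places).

Observing 4 successes and 7 failures updates Beta(1, 1) by adding the success and failure counts to the two shape parameters: α = 1+4 = 5, β = 1+7 = 8.
E[θ | data] = 5/(5+8) = 0.385.

Posterior: Beta(5, 8); mean ≈ 0.385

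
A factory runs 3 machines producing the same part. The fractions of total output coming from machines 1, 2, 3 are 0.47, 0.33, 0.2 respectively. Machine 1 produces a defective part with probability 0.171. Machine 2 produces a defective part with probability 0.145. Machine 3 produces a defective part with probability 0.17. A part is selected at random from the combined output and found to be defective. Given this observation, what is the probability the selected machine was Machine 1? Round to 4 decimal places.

Posterior probability ≈ 0.4954

P(defective|M1) = 0.171; P(defective|M2) = 0.145; P(defective|M3) = 0.17.
Prior × likelihood for each source: 0.47·0.171=0.08037, 0.33·0.145=0.04785, 0.2·0.17=0.03400. Summing gives P(defective) = 0.16222.
P(Machine 1 | defective) = 0.08037 / 0.16222 = 0.4954.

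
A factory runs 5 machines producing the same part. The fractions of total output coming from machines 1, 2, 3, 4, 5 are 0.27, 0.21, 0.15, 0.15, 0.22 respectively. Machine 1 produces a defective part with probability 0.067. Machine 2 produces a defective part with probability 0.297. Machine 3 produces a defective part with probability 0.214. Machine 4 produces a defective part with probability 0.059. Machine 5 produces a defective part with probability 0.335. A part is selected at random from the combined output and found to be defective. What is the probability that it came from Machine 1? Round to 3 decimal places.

Posterior probability ≈ 0.093

Tabulate prior·likelihood by source: [1] prior 0.27, lik 0.067, product 0.01809; [2] prior 0.21, lik 0.297, product 0.06237; [3] prior 0.15, lik 0.214, product 0.03210; [4] prior 0.15, lik 0.059, product 0.008850; [5] prior 0.22, lik 0.335, product 0.07370.
Normalizing constant = 0.19511; the posterior for Machine 1 is its product over the sum, 0.01809/0.19511 = 0.093.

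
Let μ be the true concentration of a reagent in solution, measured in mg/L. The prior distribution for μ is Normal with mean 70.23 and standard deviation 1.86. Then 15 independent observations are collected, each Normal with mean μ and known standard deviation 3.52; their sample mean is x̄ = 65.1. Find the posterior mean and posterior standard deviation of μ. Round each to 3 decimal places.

Posterior mean ≈ 66.089; posterior SD ≈ 0.817

With known σ, the Normal prior is conjugate. Weight on the data is w = (n/σ²)/(n/σ² + 1/τ₀²) = 1.21061/(1.21061+0.289051) = 0.80726.
Posterior mean = w·x̄ + (1−w)·μ₀ = 0.80726·65.1 + 0.19274·70.23 = 66.089. Posterior variance = 1/(1.21061+0.289051) = 0.666815, so SD = 0.817.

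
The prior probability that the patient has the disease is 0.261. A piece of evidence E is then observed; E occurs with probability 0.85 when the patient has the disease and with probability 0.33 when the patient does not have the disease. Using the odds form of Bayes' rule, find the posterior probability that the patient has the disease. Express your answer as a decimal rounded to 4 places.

Posterior probability ≈ 0.4764

Prior odds = 0.261/(1−0.261) = 0.35318. In log-odds, ln(0.35318) = -1.0408.
Add log likelihood ratio: ln(2.5758) = 0.94614.
Posterior log-odds = -0.094634, so posterior odds = exp(-0.094634) = 0.90971. Converting, P(H|E) = 0.90971/1.9097 = 0.4764.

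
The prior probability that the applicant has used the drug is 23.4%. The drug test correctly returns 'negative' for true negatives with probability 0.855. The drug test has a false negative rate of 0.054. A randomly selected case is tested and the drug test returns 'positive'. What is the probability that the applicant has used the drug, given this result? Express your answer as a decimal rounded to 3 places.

Let H be the event that the applicant has used the drug. P(H) = 0.234, so P(¬H) = 0.766. With E the 'positive' result, P(E|H) = 0.946 and P(E|¬H) = 0.145.
P(E) = 0.946·0.234 + 0.145·0.766 = 0.22136 + 0.11107 = 0.33243.
By Bayes' theorem, P(H|E) = 0.22136 / 0.33243 = 0.666.

P(H | E) ≈ 0.666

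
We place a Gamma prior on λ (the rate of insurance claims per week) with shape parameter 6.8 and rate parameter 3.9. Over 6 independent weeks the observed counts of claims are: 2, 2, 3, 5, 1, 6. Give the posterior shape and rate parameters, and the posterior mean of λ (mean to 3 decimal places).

Posterior: Gamma(shape=25.8, rate=9.9); mean ≈ 2.606

Total count ∑xᵢ = 19 over n = 6 weeks.
Gamma is conjugate to the Poisson likelihood: posterior is Gamma(shape = 6.8+19 = 25.8, rate = 3.9+6 = 9.9).
Posterior mean = shape/rate = 25.8/9.9 = 2.606.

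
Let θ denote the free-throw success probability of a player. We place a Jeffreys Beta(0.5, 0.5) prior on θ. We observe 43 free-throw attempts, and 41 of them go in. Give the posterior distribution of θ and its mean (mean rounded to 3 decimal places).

Posterior: Beta(41.5, 2.5); mean ≈ 0.943

Observing 41 successes and 2 failures updates Beta(0.5, 0.5) by adding the success and failure counts to the two shape parameters: α = 0.5+41 = 41.5, β = 0.5+2 = 2.5.
E[θ | data] = 41.5/(41.5+2.5) = 0.943.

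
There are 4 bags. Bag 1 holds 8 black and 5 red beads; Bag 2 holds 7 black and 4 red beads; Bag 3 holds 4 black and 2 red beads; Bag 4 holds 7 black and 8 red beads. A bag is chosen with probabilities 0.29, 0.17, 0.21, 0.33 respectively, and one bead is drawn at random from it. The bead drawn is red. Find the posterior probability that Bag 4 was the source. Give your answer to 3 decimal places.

Posterior probability ≈ 0.420

P(red|Bag 1) = 0.3846; P(red|Bag 2) = 0.3636; P(red|Bag 3) = 0.3333; P(red|Bag 4) = 0.5333.
Prior × likelihood for each source: 0.29·0.3846=0.1115, 0.17·0.3636=0.06182, 0.21·0.3333=0.07000, 0.33·0.5333=0.1760. Summing gives P(red) = 0.41936.
P(Bag 4 | red) = 0.1760 / 0.41936 = 0.420.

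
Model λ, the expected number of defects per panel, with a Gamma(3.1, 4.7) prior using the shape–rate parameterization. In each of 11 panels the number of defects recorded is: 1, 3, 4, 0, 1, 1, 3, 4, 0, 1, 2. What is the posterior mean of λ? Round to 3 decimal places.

Posterior mean ≈ 1.471

The Poisson likelihood adds the total count to the shape and the number of exposure periods to the rate. Here ∑xᵢ = 20 and n = 11, so shape 3.1→23.1 and rate 4.7→15.7.
Posterior mean = shape/rate = 23.1/15.7 = 1.471.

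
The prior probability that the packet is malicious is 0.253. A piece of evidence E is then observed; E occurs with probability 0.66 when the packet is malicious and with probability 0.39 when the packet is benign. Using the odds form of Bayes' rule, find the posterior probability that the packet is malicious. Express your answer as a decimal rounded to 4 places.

Prior odds = 0.253/(1−0.253) = 0.33869. In log-odds, ln(0.33869) = -1.0827.
Add log likelihood ratio: ln(1.6923) = 0.52609.
Posterior log-odds = -0.55658, so posterior odds = exp(-0.55658) = 0.57316. Converting, P(H|E) = 0.57316/1.5732 = 0.3643.

Posterior probability ≈ 0.3643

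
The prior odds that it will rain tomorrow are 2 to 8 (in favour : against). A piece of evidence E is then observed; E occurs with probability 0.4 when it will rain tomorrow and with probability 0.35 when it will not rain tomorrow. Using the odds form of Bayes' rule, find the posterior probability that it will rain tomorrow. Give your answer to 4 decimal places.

Posterior probability ≈ 0.2222

Prior odds = 2/8 = 0.25000.
Likelihood ratio for E = 0.4/0.35 = 1.1429.
Posterior odds = prior odds × LR = 0.28571.
Posterior probability = odds/(1+odds) = 0.28571/1.2857 = 0.2222.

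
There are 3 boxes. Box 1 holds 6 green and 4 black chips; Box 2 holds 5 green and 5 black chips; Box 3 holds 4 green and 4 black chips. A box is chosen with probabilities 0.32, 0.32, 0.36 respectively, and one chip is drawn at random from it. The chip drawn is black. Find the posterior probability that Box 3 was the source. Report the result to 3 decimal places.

Posterior probability ≈ 0.385

Tabulate prior·likelihood by source: [1] prior 0.32, lik 0.4, product 0.1280; [2] prior 0.32, lik 0.5, product 0.1600; [3] prior 0.36, lik 0.5, product 0.1800.
Normalizing constant = 0.46800; the posterior for Box 3 is its product over the sum, 0.1800/0.46800 = 0.385.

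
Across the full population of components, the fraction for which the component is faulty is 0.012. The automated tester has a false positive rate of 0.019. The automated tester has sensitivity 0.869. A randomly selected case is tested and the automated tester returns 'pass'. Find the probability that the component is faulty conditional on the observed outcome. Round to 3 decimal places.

P(H | E) ≈ 0.002

Write H for 'the component is faulty'. Prior odds H:¬H = 0.012/0.988 = 0.012146. For the 'pass' outcome, the likelihood ratio is 0.131/0.981 = 0.13354.
Posterior odds = 0.012146 × 0.13354 = 0.0016219, so P(H|E) = 0.0016219/(1+0.0016219) = 0.002.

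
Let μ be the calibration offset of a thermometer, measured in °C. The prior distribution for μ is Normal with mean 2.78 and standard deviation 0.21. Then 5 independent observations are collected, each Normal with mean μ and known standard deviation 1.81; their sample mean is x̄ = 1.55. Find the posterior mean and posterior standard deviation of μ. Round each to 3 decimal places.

Posterior mean ≈ 2.702; posterior SD ≈ 0.203

With known σ, the Normal prior is conjugate. Weight on the data is w = (n/σ²)/(n/σ² + 1/τ₀²) = 1.52620/(1.52620+22.6757) = 0.063061.
Posterior mean = w·x̄ + (1−w)·μ₀ = 0.063061·1.55 + 0.93694·2.78 = 2.702. Posterior variance = 1/(1.52620+22.6757) = 0.0413190, so SD = 0.203.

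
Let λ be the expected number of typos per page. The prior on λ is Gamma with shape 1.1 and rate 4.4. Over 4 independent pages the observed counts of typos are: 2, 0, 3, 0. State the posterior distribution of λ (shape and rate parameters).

Posterior: Gamma(shape=6.1, rate=8.4)

The Poisson likelihood adds the total count to the shape and the number of exposure periods to the rate. Here ∑xᵢ = 5 and n = 4, so shape 1.1→6.1 and rate 4.4→8.4.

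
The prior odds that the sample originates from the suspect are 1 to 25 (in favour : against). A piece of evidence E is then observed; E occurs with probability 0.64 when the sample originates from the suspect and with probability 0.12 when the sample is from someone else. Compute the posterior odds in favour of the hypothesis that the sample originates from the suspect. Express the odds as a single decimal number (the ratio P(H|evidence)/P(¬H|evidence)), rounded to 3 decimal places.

Prior odds = 1/25 = 0.040000. In log-odds, ln(0.040000) = -3.2189.
Add log likelihood ratio: ln(5.3333) = 1.6740.
Posterior log-odds = -1.5449, so posterior odds = exp(-1.5449) = 0.21333.

Posterior odds ≈ 0.213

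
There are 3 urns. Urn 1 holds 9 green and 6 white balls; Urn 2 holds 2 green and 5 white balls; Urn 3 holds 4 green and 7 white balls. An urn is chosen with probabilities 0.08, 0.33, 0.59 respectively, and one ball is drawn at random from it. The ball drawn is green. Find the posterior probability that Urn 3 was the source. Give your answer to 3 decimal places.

P(green|Urn 1) = 0.6; P(green|Urn 2) = 0.2857; P(green|Urn 3) = 0.3636.
Prior × likelihood for each source: 0.08·0.6=0.04800, 0.33·0.2857=0.09429, 0.59·0.3636=0.2145. Summing gives P(green) = 0.35683.
P(Urn 3 | green) = 0.2145 / 0.35683 = 0.601.

Posterior probability ≈ 0.601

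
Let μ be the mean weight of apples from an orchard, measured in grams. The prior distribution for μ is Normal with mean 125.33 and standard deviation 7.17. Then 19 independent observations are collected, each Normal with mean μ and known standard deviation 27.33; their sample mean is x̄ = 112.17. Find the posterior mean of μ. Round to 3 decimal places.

Posterior mean ≈ 117.873

Prior precision 1/τ₀² = 1/7.17² = 0.0194519; data precision n/σ² = 19/27.33² = 0.0254375.
Posterior precision = 0.0194519 + 0.0254375 = 0.0448894.
Posterior mean = (0.0194519·125.33 + 0.0254375·112.17) / 0.0448894 = 117.873.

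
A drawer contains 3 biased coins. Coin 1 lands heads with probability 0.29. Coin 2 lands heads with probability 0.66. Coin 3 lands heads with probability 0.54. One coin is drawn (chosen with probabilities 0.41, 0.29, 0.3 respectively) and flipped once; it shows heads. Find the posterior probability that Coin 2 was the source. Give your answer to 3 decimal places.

Posterior probability ≈ 0.405

Tabulate prior·likelihood by source: [1] prior 0.41, lik 0.29, product 0.1189; [2] prior 0.29, lik 0.66, product 0.1914; [3] prior 0.3, lik 0.54, product 0.1620.
Normalizing constant = 0.47230; the posterior for Coin 2 is its product over the sum, 0.1914/0.47230 = 0.405.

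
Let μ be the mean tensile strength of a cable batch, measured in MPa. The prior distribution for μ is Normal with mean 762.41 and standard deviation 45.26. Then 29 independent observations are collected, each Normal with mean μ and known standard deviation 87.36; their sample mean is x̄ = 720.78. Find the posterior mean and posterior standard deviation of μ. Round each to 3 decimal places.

With known σ, the Normal prior is conjugate. Weight on the data is w = (n/σ²)/(n/σ² + 1/τ₀²) = 0.00379991/(0.00379991+0.00048817) = 0.88616.
Posterior mean = w·x̄ + (1−w)·μ₀ = 0.88616·720.78 + 0.11384·762.41 = 725.519. Posterior variance = 1/(0.00379991+0.00048817) = 233.205, so SD = 15.271.

Posterior mean ≈ 725.519; posterior SD ≈ 15.271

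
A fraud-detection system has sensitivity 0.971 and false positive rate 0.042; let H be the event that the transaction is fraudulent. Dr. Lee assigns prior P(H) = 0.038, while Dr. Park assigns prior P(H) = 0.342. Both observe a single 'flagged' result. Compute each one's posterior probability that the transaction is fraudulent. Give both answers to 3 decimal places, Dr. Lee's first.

P('+'|H) = 0.971, P('+'|¬H) = 0.042.
Dr. Lee: numerator 0.971·0.038 = 0.036898; evidence = 0.036898+0.042·0.962 = 0.077302; posterior = 0.477.
Dr. Park: numerator 0.971·0.342 = 0.33208; evidence = 0.33208+0.042·0.658 = 0.35972; posterior = 0.923.

Dr. Lee: 0.477; Dr. Park: 0.923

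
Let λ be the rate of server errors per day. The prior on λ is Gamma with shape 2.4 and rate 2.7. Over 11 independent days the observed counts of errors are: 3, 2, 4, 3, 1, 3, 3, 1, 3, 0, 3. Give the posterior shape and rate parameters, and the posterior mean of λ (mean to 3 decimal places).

Total count ∑xᵢ = 26 over n = 11 days.
Gamma is conjugate to the Poisson likelihood: posterior is Gamma(shape = 2.4+26 = 28.4, rate = 2.7+11 = 13.7).
Posterior mean = shape/rate = 28.4/13.7 = 2.073.

Posterior: Gamma(shape=28.4, rate=13.7); mean ≈ 2.073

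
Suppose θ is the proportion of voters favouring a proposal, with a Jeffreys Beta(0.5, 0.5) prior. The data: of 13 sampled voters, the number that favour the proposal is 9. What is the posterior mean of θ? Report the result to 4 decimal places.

Observing 9 successes and 4 failures updates Beta(0.5, 0.5) by adding the success and failure counts to the two shape parameters: α = 0.5+9 = 9.5, β = 0.5+4 = 4.5.
E[θ | data] = 9.5/(9.5+4.5) = 0.6786.

Posterior mean ≈ 0.6786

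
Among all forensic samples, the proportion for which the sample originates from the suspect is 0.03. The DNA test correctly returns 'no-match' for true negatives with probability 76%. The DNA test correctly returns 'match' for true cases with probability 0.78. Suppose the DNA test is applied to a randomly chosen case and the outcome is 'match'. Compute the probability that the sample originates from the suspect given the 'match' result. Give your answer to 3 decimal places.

Write H for 'the sample originates from the suspect'. Prior odds H:¬H = 0.03/0.97 = 0.030928. For the 'match' outcome, the likelihood ratio is 0.78/0.24 = 3.2500.
Posterior odds = 0.030928 × 3.2500 = 0.10052, so P(H|E) = 0.10052/(1+0.10052) = 0.091.

P(H | E) ≈ 0.091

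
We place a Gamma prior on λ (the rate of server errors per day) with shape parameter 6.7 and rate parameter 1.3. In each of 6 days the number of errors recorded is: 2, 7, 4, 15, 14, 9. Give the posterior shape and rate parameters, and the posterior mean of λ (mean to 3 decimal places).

Total count ∑xᵢ = 51 over n = 6 days.
Gamma is conjugate to the Poisson likelihood: posterior is Gamma(shape = 6.7+51 = 57.7, rate = 1.3+6 = 7.3).
E[λ | data] = 57.7/7.3 = 7.904.

Posterior: Gamma(shape=57.7, rate=7.3); mean ≈ 7.904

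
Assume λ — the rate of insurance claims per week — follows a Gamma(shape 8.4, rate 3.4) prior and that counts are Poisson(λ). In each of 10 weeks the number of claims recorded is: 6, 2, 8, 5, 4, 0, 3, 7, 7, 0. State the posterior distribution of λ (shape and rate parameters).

Posterior: Gamma(shape=50.4, rate=13.4)

The Poisson likelihood adds the total count to the shape and the number of exposure periods to the rate. Here ∑xᵢ = 42 and n = 10, so shape 8.4→50.4 and rate 3.4→13.4.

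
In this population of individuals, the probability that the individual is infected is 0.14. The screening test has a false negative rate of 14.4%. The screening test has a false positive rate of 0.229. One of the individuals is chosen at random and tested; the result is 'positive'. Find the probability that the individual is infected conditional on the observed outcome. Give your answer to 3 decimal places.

Let H be the event that the individual is infected. P(H) = 0.14, so P(¬H) = 0.86. With E the 'positive' result, P(E|H) = 0.856 and P(E|¬H) = 0.229.
P(E) = 0.856·0.14 + 0.229·0.86 = 0.11984 + 0.19694 = 0.31678.
By Bayes' theorem, P(H|E) = 0.11984 / 0.31678 = 0.378.

P(H | E) ≈ 0.378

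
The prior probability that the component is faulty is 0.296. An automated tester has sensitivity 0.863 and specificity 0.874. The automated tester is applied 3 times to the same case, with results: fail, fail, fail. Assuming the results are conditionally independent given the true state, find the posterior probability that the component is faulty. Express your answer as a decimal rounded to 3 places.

Posterior P(H) ≈ 0.993

With H the event that the component is faulty, the joint likelihood of the observed sequence is P(data|H) = 0.863·0.863·0.863 = 0.64274 and P(data|¬H) = 0.126·0.126·0.126 = 0.0020004.
Bayes: P(H|data) = 0.296·0.64274 / (0.296·0.64274 + 0.704·0.0020004) = 0.19025/0.19166 = 0.9927.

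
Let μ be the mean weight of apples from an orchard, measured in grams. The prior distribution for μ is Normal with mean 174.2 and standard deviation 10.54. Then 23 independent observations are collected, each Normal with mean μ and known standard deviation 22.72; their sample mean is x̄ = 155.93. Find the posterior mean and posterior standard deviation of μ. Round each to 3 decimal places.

Posterior mean ≈ 159.001; posterior SD ≈ 4.321

Prior precision 1/τ₀² = 1/10.54² = 0.00900158; data precision n/σ² = 23/22.72² = 0.0445565.
Posterior precision = 0.00900158 + 0.0445565 = 0.0535581, giving posterior SD = 1/√0.0535581 = 4.321.
Posterior mean = (0.00900158·174.2 + 0.0445565·155.93) / 0.0535581 = 159.001.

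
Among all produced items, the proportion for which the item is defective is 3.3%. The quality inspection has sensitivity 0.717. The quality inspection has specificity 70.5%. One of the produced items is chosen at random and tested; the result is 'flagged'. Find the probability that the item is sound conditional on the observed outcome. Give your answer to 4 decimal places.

Let H be the event that the item is defective. P(H) = 0.033, so P(¬H) = 0.967. With E the 'flagged' result, P(E|H) = 0.717 and P(E|¬H) = 0.295.
P(E) = 0.717·0.033 + 0.295·0.967 = 0.023661 + 0.28526 = 0.30893.
By Bayes' theorem, P(H|E) = 0.023661 / 0.30893 = 0.0766. Hence P(¬H|E) = 1 − 0.0766 = 0.9234.

P(¬H | E) ≈ 0.9234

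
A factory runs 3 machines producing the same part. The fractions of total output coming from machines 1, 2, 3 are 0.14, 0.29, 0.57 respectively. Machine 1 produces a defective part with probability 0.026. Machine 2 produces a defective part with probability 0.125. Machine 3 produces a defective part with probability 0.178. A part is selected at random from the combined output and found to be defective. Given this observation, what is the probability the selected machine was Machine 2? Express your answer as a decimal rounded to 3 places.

Posterior probability ≈ 0.256

P(defective|M1) = 0.026; P(defective|M2) = 0.125; P(defective|M3) = 0.178.
Prior × likelihood for each source: 0.14·0.026=0.003640, 0.29·0.125=0.03625, 0.57·0.178=0.1015. Summing gives P(defective) = 0.14135.
P(Machine 2 | defective) = 0.03625 / 0.14135 = 0.256.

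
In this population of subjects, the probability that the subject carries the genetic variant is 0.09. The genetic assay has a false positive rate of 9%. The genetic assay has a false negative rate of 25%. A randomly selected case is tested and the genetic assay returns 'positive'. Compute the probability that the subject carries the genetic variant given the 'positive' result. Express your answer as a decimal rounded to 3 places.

Let H be the event that the subject carries the genetic variant. P(H) = 0.09, so P(¬H) = 0.91. With E the 'positive' result, P(E|H) = 0.75 and P(E|¬H) = 0.09.
P(E) = 0.75·0.09 + 0.09·0.91 = 0.067500 + 0.081900 = 0.14940.
By Bayes' theorem, P(H|E) = 0.067500 / 0.14940 = 0.452.

P(H | E) ≈ 0.452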